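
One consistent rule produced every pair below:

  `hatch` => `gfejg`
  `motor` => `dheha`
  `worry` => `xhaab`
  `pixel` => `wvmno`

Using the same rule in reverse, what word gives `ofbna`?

layer

h(7)→g(6) and a(0)→f(5) fit y≡15x+5 (mod 26); the inverse of 15 mod 26 is 7. This is an affine cipher: with a=0,…,z=25, each position x becomes (15x+5) mod 26.
Undoing it on ofbna: o(14)→7·(14−5)≡11=l; f(5)→7·(5−5)≡0=a; b(1)→7·(1−5)≡24=y; n(13)→7·(13−5)≡4=e; a(0)→7·(0−5)≡17=r (all mod 26).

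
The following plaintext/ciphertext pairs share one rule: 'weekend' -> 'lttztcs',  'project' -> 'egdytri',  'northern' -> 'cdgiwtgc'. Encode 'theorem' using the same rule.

iwtdgtb

Compare letters: w→l is +15, e→t is +15, e→t is +15 — a constant shift. It's a constant shift of +15 (ROT15).
On theorem: t+15=i, h+15=w, e+15=t, o+15=d, r+15=g, e+15=t, m+15=b.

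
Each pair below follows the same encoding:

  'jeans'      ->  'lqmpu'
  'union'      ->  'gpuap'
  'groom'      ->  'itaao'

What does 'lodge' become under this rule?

The shift depends on letter class: consonant j→l is +2, but vowel e→q is +12. The rule splits by letter class: vowels +12, consonants +2.
On lodge: l(cons)+2=n, o(vowel)+12=a, d(cons)+2=f, g(cons)+2=i, e(vowel)+12=q.

nafiq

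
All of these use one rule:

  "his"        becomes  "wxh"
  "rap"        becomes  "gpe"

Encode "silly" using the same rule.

Compare letters: h→w is +15, i→x is +15, s→h is +15 — a constant shift. It's a constant shift of +15 (ROT15).
For silly: s+15=h, i+15=x, l+15=a, l+15=a, y+15=n.

hxaan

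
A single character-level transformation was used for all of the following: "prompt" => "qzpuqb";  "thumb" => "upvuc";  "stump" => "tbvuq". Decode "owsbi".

north

It's a Vigenère-style cipher with numeric key [1,8]: position i shifts by key[i mod 2].
Reversing it on owsbi: o−1=n, w−8=o, s−1=r, b−8=t, i−1=h.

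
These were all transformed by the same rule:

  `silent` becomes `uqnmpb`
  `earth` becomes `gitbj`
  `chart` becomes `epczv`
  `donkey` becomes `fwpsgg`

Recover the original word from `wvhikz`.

Shifts by position in silent: pos 0: s→u (+2), pos 1: i→q (+8), pos 2: l→n (+2), pos 3: e→m (+8) — repeating every 2. The shifts repeat in a cycle of length 2: positions 0,1,… shift by +2, +8, then the pattern repeats.
Reversing it on wvhikz: w−2=u, v−8=n, h−2=f, i−8=a, k−2=i, z−8=r.

unfair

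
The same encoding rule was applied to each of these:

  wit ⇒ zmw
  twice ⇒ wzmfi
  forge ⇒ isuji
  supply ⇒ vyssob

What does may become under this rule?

The shift depends on letter class: consonant w→z is +3, but vowel i→m is +4. The rule splits by letter class: vowels +4, consonants +3.
On may: m(cons)+3=p, a(vowel)+4=e, y(cons)+3=b.

peb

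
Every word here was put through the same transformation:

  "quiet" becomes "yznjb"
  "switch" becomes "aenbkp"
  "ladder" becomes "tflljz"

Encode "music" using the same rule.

The shift depends on letter class: consonant q→y is +8, but vowel u→z is +5. Two shifts are in play — +5 for a/e/i/o/u, +8 for every other letter.
Applying it to music: m(cons)+8=u, u(vowel)+5=z, s(cons)+8=a, i(vowel)+5=n, c(cons)+8=k.

uzank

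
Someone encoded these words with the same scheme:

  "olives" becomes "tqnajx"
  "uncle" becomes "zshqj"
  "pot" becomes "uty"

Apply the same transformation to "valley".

Compare letters: o→t is +5, l→q is +5, i→n is +5 — a constant shift. Each letter is shifted forward by 5 in the alphabet (a Caesar shift of +5).
On valley: v+5=a, a+5=f, l+5=q, l+5=q, e+5=j, y+5=d.

afqqjd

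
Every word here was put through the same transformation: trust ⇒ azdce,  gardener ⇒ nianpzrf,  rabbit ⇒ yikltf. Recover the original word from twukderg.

molasses

In trust: t→a is +7, r→z is +8, u→d is +9, s→c is +10 — the shift increases by 1 each position. Each letter shifts forward by (position + 7), i.e. 7, 8, 9, … — the shift grows by one for each successive letter.
Undoing it on twukderg: t−7=m, w−8=o, u−9=l, k−10=a, d−11=s, e−12=s, r−13=e, g−14=s.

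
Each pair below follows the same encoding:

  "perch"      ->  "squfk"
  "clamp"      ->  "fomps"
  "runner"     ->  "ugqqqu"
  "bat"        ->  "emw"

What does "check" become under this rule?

The shift depends on letter class: consonant p→s is +3, but vowel e→q is +12. Vowels shift forward by 12 and consonants shift forward by 3.
Applying it to check: c(cons)+3=f, h(cons)+3=k, e(vowel)+12=q, c(cons)+3=f, k(cons)+3=n.

fkqfn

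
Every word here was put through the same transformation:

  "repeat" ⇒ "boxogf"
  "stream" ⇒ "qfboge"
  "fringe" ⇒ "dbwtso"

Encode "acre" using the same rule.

gkbo

Treating letters as 0–25, the rule is x ↦ 15x + 6 (mod 26).
For acre: a(0)→15·0+6≡6=g; c(2)→15·2+6≡10=k; r(17)→15·17+6≡1=b; e(4)→15·4+6≡14=o (all mod 26).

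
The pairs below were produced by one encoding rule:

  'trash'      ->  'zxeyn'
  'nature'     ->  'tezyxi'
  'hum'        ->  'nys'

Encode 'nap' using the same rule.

tev

The shift depends on letter class: consonant t→z is +6, but vowel a→e is +4. The rule splits by letter class: vowels +4, consonants +6.
On nap: n(cons)+6=t, a(vowel)+4=e, p(cons)+6=v.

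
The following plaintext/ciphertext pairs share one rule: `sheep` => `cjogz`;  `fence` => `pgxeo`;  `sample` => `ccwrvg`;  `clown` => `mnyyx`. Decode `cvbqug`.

stroke

The shifts repeat in a cycle of length 2: positions 0,1,… shift by +10, +2, then the pattern repeats.
Reversing it on cvbqug: c−10=s, v−2=t, b−10=r, q−2=o, u−10=k, g−2=e.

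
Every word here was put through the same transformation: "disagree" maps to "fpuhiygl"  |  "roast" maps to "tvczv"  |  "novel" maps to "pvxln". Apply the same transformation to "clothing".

Shifts by position in disagree: pos 0: d→f (+2), pos 1: i→p (+7), pos 2: s→u (+2), pos 3: a→h (+7) — repeating every 2. The shifts repeat in a cycle of length 2: positions 0,1,… shift by +2, +7, then the pattern repeats.
For clothing: c+2=e, l+7=s, o+2=q, t+7=a, h+2=j, i+7=p, n+2=p, g+7=n.

esqajppn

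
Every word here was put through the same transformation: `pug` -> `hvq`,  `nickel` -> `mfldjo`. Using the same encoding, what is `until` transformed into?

The word is reversed, then every letter is shifted forward by 1.
Applying it to until: reverse → litnu; then shift: l+1=m, i+1=j, t+1=u, n+1=o, u+1=v.

mjuov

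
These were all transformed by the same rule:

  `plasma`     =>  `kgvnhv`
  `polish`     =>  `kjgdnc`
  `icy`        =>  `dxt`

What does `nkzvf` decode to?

Compare letters: p→k is +21, l→g is +21, a→v is +21 — a constant shift. Every letter moves 21 places later in the alphabet, wrapping around z→a.
Reversing it on nkzvf: n−21=s, k−21=p, z−21=e, v−21=a, f−21=k.

speak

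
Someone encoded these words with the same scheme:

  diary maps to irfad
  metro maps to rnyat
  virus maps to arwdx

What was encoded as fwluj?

angle

Shifts by position in diary: pos 0: d→i (+5), pos 1: i→r (+9), pos 2: a→f (+5), pos 3: r→a (+9) — repeating every 2. A repeating key of period 2 is used — shifts +5, +9 over and over.
Reversing it on fwluj: f−5=a, w−9=n, l−5=g, u−9=l, j−5=e.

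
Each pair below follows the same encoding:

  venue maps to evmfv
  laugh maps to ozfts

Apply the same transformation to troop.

gillk

Each pair mirrors across the alphabet (v↔e, e↔v, n↔m): positions sum to 25. Each letter is replaced by its mirror in the alphabet: a↔z, b↔y, c↔x, and so on (the Atbash cipher).
For troop: t↔g, r↔i, o↔l, o↔l, p↔k.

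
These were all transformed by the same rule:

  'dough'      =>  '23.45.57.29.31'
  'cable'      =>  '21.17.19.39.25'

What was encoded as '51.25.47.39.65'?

d(#4)→23 and o(#15)→45: differences scale by 2, so n = 2·pos + 15. Each letter becomes 2×(its alphabet position, a=1..z=26) + 15.
Reversing it on 51.25.47.39.65: 51→(51−15)÷2=18=r, 25→(25−15)÷2=5=e, 47→(47−15)÷2=16=p, 39→(39−15)÷2=12=l, 65→(65−15)÷2=25=y.

reply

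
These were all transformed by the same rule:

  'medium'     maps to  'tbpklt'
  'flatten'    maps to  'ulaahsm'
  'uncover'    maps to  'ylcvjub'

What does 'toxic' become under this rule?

jpeva

The word is reversed, then every letter is shifted forward by 7.
For toxic: reverse → cixot; then shift: c+7=j, i+7=p, x+7=e, o+7=v, t+7=a.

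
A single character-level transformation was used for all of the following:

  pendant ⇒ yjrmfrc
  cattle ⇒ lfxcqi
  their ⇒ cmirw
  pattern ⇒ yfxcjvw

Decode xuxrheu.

optical

Shifts by position in pendant: pos 0: p→y (+9), pos 1: e→j (+5), pos 2: n→r (+4), pos 3: d→m (+9), pos 4: a→f (+5), pos 5: n→r (+4) — repeating every 3. A repeating key of period 3 is used — shifts +9, +5, +4 over and over.
Undoing it on xuxrheu: x−9=o, u−5=p, x−4=t, r−9=i, h−5=c, e−4=a, u−9=l.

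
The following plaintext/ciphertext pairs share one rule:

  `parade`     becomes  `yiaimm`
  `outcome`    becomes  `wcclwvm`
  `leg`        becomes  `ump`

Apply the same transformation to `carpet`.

The shift depends on letter class: consonant p→y is +9, but vowel a→i is +8. The rule splits by letter class: vowels +8, consonants +9.
Applying it to carpet: c(cons)+9=l, a(vowel)+8=i, r(cons)+9=a, p(cons)+9=y, e(vowel)+8=m, t(cons)+9=c.

liaymc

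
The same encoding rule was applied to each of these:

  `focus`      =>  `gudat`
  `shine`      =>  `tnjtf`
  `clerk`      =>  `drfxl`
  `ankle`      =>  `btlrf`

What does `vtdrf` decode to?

Shifts by position in focus: pos 0: f→g (+1), pos 1: o→u (+6), pos 2: c→d (+1), pos 3: u→a (+6) — repeating every 2. The shifts repeat in a cycle of length 2: positions 0,1,… shift by +1, +6, then the pattern repeats.
Decoding vtdrf: v−1=u, t−6=n, d−1=c, r−6=l, f−1=e.

uncle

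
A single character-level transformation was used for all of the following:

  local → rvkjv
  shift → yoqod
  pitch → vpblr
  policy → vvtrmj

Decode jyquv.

drill

In local: l→r is +6, o→v is +7, c→k is +8, a→j is +9 — the shift increases by 1 each position. Each letter shifts forward by (position + 6), i.e. 6, 7, 8, … — the shift grows by one for each successive letter.
Decoding jyquv: j−6=d, y−7=r, q−8=i, u−9=l, v−10=l.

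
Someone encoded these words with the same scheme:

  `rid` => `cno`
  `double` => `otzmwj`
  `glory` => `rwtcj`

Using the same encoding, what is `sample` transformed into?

dfxawj

Vowels shift forward by 5 and consonants shift forward by 11.
For sample: s(cons)+11=d, a(vowel)+5=f, m(cons)+11=x, p(cons)+11=a, l(cons)+11=w, e(vowel)+5=j.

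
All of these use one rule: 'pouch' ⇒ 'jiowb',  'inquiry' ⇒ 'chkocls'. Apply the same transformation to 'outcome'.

Compare letters: p→j is +20, o→i is +20, u→o is +20 — a constant shift. Every letter moves 20 places later in the alphabet, wrapping around z→a.
On outcome: o+20=i, u+20=o, t+20=n, c+20=w, o+20=i, m+20=g, e+20=y.

ionwigy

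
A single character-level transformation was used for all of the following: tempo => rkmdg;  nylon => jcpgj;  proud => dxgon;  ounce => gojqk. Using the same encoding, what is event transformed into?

This is an affine cipher: with a=0,…,z=25, each position x becomes (23x+22) mod 26.
Applying it to event: e(4)→23·4+22≡10=k; v(21)→23·21+22≡11=l; e(4)→23·4+22≡10=k; n(13)→23·13+22≡9=j; t(19)→23·19+22≡17=r (all mod 26).

klkjr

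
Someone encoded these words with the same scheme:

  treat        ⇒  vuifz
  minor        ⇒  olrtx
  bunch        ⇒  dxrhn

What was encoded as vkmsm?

thing

Letter i (0-indexed) is shifted by i+2, so successive shifts are 2, 3, 4, ….
Undoing it on vkmsm: v−2=t, k−3=h, m−4=i, s−5=n, m−6=g.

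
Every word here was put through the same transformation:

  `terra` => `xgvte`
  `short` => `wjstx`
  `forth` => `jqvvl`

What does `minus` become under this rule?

It's a Vigenère-style cipher with numeric key [4,2]: position i shifts by key[i mod 2].
Applying it to minus: m+4=q, i+2=k, n+4=r, u+2=w, s+4=w.

qkrww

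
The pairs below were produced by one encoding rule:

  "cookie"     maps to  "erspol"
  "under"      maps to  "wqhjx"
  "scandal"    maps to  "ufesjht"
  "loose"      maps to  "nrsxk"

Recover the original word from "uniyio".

In cookie: c→e is +2, o→r is +3, o→s is +4, k→p is +5 — the shift increases by 1 each position. Letter i (0-indexed) is shifted by i+2, so successive shifts are 2, 3, 4, ….
Undoing it on uniyio: u−2=s, n−3=k, i−4=e, y−5=t, i−6=c, o−7=h.

sketch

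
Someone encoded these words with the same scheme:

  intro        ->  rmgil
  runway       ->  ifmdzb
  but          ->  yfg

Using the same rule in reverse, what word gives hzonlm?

Each letter is replaced by its mirror in the alphabet: a↔z, b↔y, c↔x, and so on (the Atbash cipher).
Decoding hzonlm: h↔s, z↔a, o↔l, n↔m, l↔o, m↔n.

salmon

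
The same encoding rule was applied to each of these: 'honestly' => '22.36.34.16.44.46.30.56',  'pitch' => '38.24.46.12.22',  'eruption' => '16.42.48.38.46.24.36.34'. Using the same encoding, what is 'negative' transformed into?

34.16.20.8.46.24.50.16

h(#8)→22 and o(#15)→36: differences scale by 2, so n = 2·pos + 6. The formula is n = 2×(alphabet index, a=1) + 6.
On negative: n=14→34, e=5→16, g=7→20, a=1→8, t=20→46, i=9→24, v=22→50, e=5→16.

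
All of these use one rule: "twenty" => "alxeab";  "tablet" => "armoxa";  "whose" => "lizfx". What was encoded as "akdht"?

trick

t(19)→a(0) and w(22)→l(11) fit y≡21x+17 (mod 26); the inverse of 21 mod 26 is 5. Treating letters as 0–25, the rule is x ↦ 21x + 17 (mod 26).
Reversing it on akdht: a(0)→5·(0−17)≡19=t; k(10)→5·(10−17)≡17=r; d(3)→5·(3−17)≡8=i; h(7)→5·(7−17)≡2=c; t(19)→5·(19−17)≡10=k (all mod 26).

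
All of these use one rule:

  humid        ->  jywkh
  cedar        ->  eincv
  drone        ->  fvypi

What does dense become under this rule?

Shifts by position in humid: pos 0: h→j (+2), pos 1: u→y (+4), pos 2: m→w (+10), pos 3: i→k (+2), pos 4: d→h (+4) — repeating every 3. A repeating key of period 3 is used — shifts +2, +4, +10 over and over.
On dense: d+2=f, e+4=i, n+10=x, s+2=u, e+4=i.

fixui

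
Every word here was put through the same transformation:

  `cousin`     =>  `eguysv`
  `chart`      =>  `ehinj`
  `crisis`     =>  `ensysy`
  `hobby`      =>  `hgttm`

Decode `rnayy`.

c(2)→e(4) and o(14)→g(6) fit y≡11x+8 (mod 26); the inverse of 11 mod 26 is 19. This is an affine cipher: with a=0,…,z=25, each position x becomes (11x+8) mod 26.
Undoing it on rnayy: r(17)→19·(17−8)≡15=p; n(13)→19·(13−8)≡17=r; a(0)→19·(0−8)≡4=e; y(24)→19·(24−8)≡18=s; y(24)→19·(24−8)≡18=s (all mod 26).

press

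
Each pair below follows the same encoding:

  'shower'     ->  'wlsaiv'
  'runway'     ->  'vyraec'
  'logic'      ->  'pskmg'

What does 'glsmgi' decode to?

Each letter is shifted forward by 4 in the alphabet (a Caesar shift of +4).
Reversing it on glsmgi: g−4=c, l−4=h, s−4=o, m−4=i, g−4=c, i−4=e.

choice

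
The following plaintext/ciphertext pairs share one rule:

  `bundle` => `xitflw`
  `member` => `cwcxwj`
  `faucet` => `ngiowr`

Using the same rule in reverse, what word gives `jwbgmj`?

Treating letters as 0–25, the rule is x ↦ 17x + 6 (mod 26).
Reversing it on jwbgmj: j(9)→23·(9−6)≡17=r; w(22)→23·(22−6)≡4=e; b(1)→23·(1−6)≡15=p; g(6)→23·(6−6)≡0=a; m(12)→23·(12−6)≡8=i; j(9)→23·(9−6)≡17=r (all mod 26).

repair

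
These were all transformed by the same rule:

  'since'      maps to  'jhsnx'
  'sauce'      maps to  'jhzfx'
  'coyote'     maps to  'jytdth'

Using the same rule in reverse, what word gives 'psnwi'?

The output letters match the input read backwards, each shifted +5: since reversed is ecnis. Read the word backwards and shift each letter +5.
Undoing it on psnwi: shift back: p−5=k, s−5=n, n−5=i, w−5=r, i−5=d → knird; then reverse → drink.

drink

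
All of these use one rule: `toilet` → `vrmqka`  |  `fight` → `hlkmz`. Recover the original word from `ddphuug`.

The shift increases by 1 at each position, starting from +2: 2, 3, 4, ….
Decoding ddphuug: d−2=b, d−3=a, p−4=l, h−5=c, u−6=o, u−7=n, g−8=y.

balcony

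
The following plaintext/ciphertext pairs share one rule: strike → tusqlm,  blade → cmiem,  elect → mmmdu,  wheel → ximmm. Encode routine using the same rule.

The shift depends on letter class: consonant s→t is +1, but vowel i→q is +8. Vowels shift forward by 8 and consonants shift forward by 1.
Applying it to routine: r(cons)+1=s, o(vowel)+8=w, u(vowel)+8=c, t(cons)+1=u, i(vowel)+8=q, n(cons)+1=o, e(vowel)+8=m.

swcuqom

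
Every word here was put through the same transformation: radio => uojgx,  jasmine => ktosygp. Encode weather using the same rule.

The output letters match the input read backwards, each shifted +6: radio reversed is oidar. The word is reversed, then every letter is shifted forward by 6.
On weather: reverse → rehtaew; then shift: r+6=x, e+6=k, h+6=n, t+6=z, a+6=g, e+6=k, w+6=c.

xknzgkc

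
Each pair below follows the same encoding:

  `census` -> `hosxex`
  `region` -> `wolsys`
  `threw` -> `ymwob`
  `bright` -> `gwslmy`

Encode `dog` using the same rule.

Two shifts are in play — +10 for a/e/i/o/u, +5 for every other letter.
Applying it to dog: d(cons)+5=i, o(vowel)+10=y, g(cons)+5=l.

iyl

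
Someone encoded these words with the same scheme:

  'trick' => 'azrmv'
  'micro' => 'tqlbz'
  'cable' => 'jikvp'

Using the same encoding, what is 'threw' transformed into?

In trick: t→a is +7, r→z is +8, i→r is +9, c→m is +10 — the shift increases by 1 each position. The shift increases by 1 at each position, starting from +7: 7, 8, 9, ….
Applying it to threw: t+7=a, h+8=p, r+9=a, e+10=o, w+11=h.

apaoh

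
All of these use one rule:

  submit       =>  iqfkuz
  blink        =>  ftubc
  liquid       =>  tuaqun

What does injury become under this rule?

Each letter's alphabet position (a=0..z=25) is mapped through 17·x+14 mod 26 — an affine cipher.
For injury: i(8)→17·8+14≡20=u; n(13)→17·13+14≡1=b; j(9)→17·9+14≡11=l; u(20)→17·20+14≡16=q; r(17)→17·17+14≡17=r; y(24)→17·24+14≡6=g (all mod 26).

ublqrg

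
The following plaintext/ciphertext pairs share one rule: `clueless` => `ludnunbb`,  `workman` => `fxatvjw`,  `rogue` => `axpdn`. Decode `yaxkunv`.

Every letter moves 9 places later in the alphabet, wrapping around z→a.
Decoding yaxkunv: y−9=p, a−9=r, x−9=o, k−9=b, u−9=l, n−9=e, v−9=m.

problem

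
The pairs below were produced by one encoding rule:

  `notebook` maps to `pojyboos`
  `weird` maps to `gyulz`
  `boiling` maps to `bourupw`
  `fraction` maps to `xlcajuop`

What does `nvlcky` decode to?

n(13)→p(15) and o(14)→o(14) fit y≡25x+2 (mod 26); the inverse of 25 mod 26 is 25. This is an affine cipher: with a=0,…,z=25, each position x becomes (25x+2) mod 26.
Reversing it on nvlcky: n(13)→25·(13−2)≡15=p; v(21)→25·(21−2)≡7=h; l(11)→25·(11−2)≡17=r; c(2)→25·(2−2)≡0=a; k(10)→25·(10−2)≡18=s; y(24)→25·(24−2)≡4=e (all mod 26).

phrase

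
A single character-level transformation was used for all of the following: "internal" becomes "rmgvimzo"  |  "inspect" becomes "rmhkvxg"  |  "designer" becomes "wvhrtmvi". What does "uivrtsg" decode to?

freight

Each pair mirrors across the alphabet (i↔r, n↔m, t↔g): positions sum to 25. Each letter is replaced by its mirror in the alphabet: a↔z, b↔y, c↔x, and so on (the Atbash cipher).
Undoing it on uivrtsg: u↔f, i↔r, v↔e, r↔i, t↔g, s↔h, g↔t.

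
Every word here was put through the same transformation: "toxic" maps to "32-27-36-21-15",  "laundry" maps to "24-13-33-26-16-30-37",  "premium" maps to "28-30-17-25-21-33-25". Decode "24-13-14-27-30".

t is letter #20 and maps to 32: an offset of 12. The number is (letter's place in the alphabet, a=1) + 12.
Reversing it on 24-13-14-27-30: 24→(24−12)÷1=12=l, 13→(13−12)÷1=1=a, 14→(14−12)÷1=2=b, 27→(27−12)÷1=15=o, 30→(30−12)÷1=18=r.

labor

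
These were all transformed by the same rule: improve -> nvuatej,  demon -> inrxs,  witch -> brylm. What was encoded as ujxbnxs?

Shifts by position in improve: pos 0: i→n (+5), pos 1: m→v (+9), pos 2: p→u (+5), pos 3: r→a (+9) — repeating every 2. A repeating key of period 2 is used — shifts +5, +9 over and over.
Reversing it on ujxbnxs: u−5=p, j−9=a, x−5=s, b−9=s, n−5=i, x−9=o, s−5=n.

passion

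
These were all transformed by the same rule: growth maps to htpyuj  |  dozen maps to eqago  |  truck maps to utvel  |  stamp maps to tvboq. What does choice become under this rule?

djpkdg

Shifts by position in growth: pos 0: g→h (+1), pos 1: r→t (+2), pos 2: o→p (+1), pos 3: w→y (+2) — repeating every 2. A repeating key of period 2 is used — shifts +1, +2 over and over.
For choice: c+1=d, h+2=j, o+1=p, i+2=k, c+1=d, e+2=g.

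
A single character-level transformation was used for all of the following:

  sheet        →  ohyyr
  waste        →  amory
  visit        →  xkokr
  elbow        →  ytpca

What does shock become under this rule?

ohcsq

s(18)→o(14) and h(7)→h(7) fit y≡3x+12 (mod 26); the inverse of 3 mod 26 is 9. Each letter's alphabet position (a=0..z=25) is mapped through 3·x+12 mod 26 — an affine cipher.
Applying it to shock: s(18)→3·18+12≡14=o; h(7)→3·7+12≡7=h; o(14)→3·14+12≡2=c; c(2)→3·2+12≡18=s; k(10)→3·10+12≡16=q (all mod 26).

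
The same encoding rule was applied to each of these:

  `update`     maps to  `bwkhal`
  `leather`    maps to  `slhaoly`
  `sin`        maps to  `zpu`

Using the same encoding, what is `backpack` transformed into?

Compare letters: u→b is +7, p→w is +7, d→k is +7 — a constant shift. Each letter is shifted forward by 7 in the alphabet (a Caesar shift of +7).
Applying it to backpack: b+7=i, a+7=h, c+7=j, k+7=r, p+7=w, a+7=h, c+7=j, k+7=r.

ihjrwhjr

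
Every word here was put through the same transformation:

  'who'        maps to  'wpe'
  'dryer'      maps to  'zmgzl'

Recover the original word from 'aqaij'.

basis

The output letters match the input read backwards, each shifted +8: who reversed is ohw. Two steps: reverse the string, then apply a Caesar shift of +8.
Reversing it on aqaij: shift back: a−8=s, q−8=i, a−8=s, i−8=a, j−8=b → sisab; then reverse → basis.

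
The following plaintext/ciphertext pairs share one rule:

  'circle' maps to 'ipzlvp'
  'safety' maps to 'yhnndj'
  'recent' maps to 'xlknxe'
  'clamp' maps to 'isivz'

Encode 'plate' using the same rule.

vsico

Letter i (0-indexed) is shifted by i+6, so successive shifts are 6, 7, 8, ….
On plate: p+6=v, l+7=s, a+8=i, t+9=c, e+10=o.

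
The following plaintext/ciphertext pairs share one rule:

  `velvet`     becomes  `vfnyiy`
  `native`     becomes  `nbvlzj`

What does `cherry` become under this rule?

ciguvd

Each letter shifts forward by its position index (0, 1, 2, …) — the shift grows by one for each successive letter.
For cherry: c+0=c, h+1=i, e+2=g, r+3=u, r+4=v, y+5=d.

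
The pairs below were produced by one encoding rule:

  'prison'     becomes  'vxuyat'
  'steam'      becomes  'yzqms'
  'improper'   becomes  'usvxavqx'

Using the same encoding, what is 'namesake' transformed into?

The shift depends on letter class: consonant p→v is +6, but vowel i→u is +12. Two shifts are in play — +12 for a/e/i/o/u, +6 for every other letter.
For namesake: n(cons)+6=t, a(vowel)+12=m, m(cons)+6=s, e(vowel)+12=q, s(cons)+6=y, a(vowel)+12=m, k(cons)+6=q, e(vowel)+12=q.

tmsqymqq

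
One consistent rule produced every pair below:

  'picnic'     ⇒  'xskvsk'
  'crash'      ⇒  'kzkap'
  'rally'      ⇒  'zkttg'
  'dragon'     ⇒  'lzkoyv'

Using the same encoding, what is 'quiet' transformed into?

The rule splits by letter class: vowels +10, consonants +8.
For quiet: q(cons)+8=y, u(vowel)+10=e, i(vowel)+10=s, e(vowel)+10=o, t(cons)+8=b.

yesob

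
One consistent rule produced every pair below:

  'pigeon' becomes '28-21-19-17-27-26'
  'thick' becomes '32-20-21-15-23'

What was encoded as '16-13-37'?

day

The number is (letter's place in the alphabet, a=1) + 12.
Decoding 16-13-37: 16→(16−12)÷1=4=d, 13→(13−12)÷1=1=a, 37→(37−12)÷1=25=y.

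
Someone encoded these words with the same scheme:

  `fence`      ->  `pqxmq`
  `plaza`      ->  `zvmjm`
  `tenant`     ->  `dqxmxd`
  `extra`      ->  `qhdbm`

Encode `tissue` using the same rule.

The shift depends on letter class: consonant f→p is +10, but vowel e→q is +12. Vowels shift forward by 12 and consonants shift forward by 10.
On tissue: t(cons)+10=d, i(vowel)+12=u, s(cons)+10=c, s(cons)+10=c, u(vowel)+12=g, e(vowel)+12=q.

duccgq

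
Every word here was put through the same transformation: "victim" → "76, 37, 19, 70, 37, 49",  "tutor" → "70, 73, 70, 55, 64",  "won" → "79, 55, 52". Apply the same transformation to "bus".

16, 73, 67

v(#22)→76 and i(#9)→37: differences scale by 3, so n = 3·pos + 10. The formula is n = 3×(alphabet index, a=1) + 10.
On bus: b=2→16, u=21→73, s=19→67.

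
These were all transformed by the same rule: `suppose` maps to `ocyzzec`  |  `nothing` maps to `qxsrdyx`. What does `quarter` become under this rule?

bodbkea

The output letters match the input read backwards, each shifted +10: suppose reversed is esoppus. Two steps: reverse the string, then apply a Caesar shift of +10.
On quarter: reverse → retrauq; then shift: r+10=b, e+10=o, t+10=d, r+10=b, a+10=k, u+10=e, q+10=a.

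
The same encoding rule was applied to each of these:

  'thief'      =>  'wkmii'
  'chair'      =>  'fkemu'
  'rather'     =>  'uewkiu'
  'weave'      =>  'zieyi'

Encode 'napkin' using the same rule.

The shift depends on letter class: consonant t→w is +3, but vowel i→m is +4. Two shifts are in play — +4 for a/e/i/o/u, +3 for every other letter.
Applying it to napkin: n(cons)+3=q, a(vowel)+4=e, p(cons)+3=s, k(cons)+3=n, i(vowel)+4=m, n(cons)+3=q.

qesnmq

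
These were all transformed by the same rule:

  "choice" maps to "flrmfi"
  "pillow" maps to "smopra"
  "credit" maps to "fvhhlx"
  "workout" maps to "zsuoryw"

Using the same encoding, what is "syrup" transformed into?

vcuys

Shifts by position in choice: pos 0: c→f (+3), pos 1: h→l (+4), pos 2: o→r (+3), pos 3: i→m (+4) — repeating every 2. It's a Vigenère-style cipher with numeric key [3,4]: position i shifts by key[i mod 2].
For syrup: s+3=v, y+4=c, r+3=u, u+4=y, p+3=s.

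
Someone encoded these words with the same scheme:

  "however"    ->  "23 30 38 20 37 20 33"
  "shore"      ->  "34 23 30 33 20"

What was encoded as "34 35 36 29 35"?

Letters become their 1-based position plus 15 (so a→16, b→17, …).
Undoing it on 34 35 36 29 35: 34→(34−15)÷1=19=s, 35→(35−15)÷1=20=t, 36→(36−15)÷1=21=u, 29→(29−15)÷1=14=n, 35→(35−15)÷1=20=t.

stunt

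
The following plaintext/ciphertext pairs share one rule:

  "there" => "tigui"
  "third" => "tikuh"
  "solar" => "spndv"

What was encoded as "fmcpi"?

flame

The shift increases by 1 at each position, starting from +0: 0, 1, 2, ….
Decoding fmcpi: f−0=f, m−1=l, c−2=a, p−3=m, i−4=e.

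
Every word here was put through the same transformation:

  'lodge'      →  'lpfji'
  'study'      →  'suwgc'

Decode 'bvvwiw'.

Each letter shifts forward by its position index (0, 1, 2, …) — the shift grows by one for each successive letter.
Undoing it on bvvwiw: b−0=b, v−1=u, v−2=t, w−3=t, i−4=e, w−5=r.

butter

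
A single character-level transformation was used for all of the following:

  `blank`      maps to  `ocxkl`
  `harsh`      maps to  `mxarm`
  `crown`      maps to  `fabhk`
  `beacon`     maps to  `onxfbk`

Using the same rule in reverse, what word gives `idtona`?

Each letter's alphabet position (a=0..z=25) is mapped through 17·x+23 mod 26 — an affine cipher.
Reversing it on idtona: i(8)→23·(8−23)≡19=t; d(3)→23·(3−23)≡8=i; t(19)→23·(19−23)≡12=m; o(14)→23·(14−23)≡1=b; n(13)→23·(13−23)≡4=e; a(0)→23·(0−23)≡17=r (all mod 26).

timber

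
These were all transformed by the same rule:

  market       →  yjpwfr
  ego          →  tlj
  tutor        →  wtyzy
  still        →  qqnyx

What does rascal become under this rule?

qfhxfw

The output letters match the input read backwards, each shifted +5: market reversed is tekram. The word is reversed, then every letter is shifted forward by 5.
For rascal: reverse → lacsar; then shift: l+5=q, a+5=f, c+5=h, s+5=x, a+5=f, r+5=w.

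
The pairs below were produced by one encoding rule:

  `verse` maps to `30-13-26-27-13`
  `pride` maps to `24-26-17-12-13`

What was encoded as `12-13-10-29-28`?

The number is (letter's place in the alphabet, a=1) + 8.
Reversing it on 12-13-10-29-28: 12→(12−8)÷1=4=d, 13→(13−8)÷1=5=e, 10→(10−8)÷1=2=b, 29→(29−8)÷1=21=u, 28→(28−8)÷1=20=t.

debut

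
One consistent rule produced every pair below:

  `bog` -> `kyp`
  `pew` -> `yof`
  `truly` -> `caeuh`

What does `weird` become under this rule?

The shift depends on letter class: consonant b→k is +9, but vowel o→y is +10. Vowels shift forward by 10 and consonants shift forward by 9.
For weird: w(cons)+9=f, e(vowel)+10=o, i(vowel)+10=s, r(cons)+9=a, d(cons)+9=m.

fosam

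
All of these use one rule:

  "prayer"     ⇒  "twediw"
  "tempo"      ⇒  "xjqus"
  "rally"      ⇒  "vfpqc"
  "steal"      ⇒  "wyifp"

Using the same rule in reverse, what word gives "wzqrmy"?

summit

Shifts by position in prayer: pos 0: p→t (+4), pos 1: r→w (+5), pos 2: a→e (+4), pos 3: y→d (+5) — repeating every 2. It's a Vigenère-style cipher with numeric key [4,5]: position i shifts by key[i mod 2].
Decoding wzqrmy: w−4=s, z−5=u, q−4=m, r−5=m, m−4=i, y−5=t.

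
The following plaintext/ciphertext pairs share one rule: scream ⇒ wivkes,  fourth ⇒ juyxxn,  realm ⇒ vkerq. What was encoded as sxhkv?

order

The shifts repeat in a cycle of length 2: positions 0,1,… shift by +4, +6, then the pattern repeats.
Decoding sxhkv: s−4=o, x−6=r, h−4=d, k−6=e, v−4=r.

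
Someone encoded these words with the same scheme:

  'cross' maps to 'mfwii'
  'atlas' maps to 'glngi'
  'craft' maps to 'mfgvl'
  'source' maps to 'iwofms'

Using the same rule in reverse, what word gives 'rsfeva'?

Treating letters as 0–25, the rule is x ↦ 3x + 6 (mod 26).
Decoding rsfeva: r(17)→9·(17−6)≡21=v; s(18)→9·(18−6)≡4=e; f(5)→9·(5−6)≡17=r; e(4)→9·(4−6)≡8=i; v(21)→9·(21−6)≡5=f; a(0)→9·(0−6)≡24=y (all mod 26).

verify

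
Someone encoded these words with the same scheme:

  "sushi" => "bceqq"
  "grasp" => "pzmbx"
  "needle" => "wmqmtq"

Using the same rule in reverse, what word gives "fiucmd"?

Shifts by position in sushi: pos 0: s→b (+9), pos 1: u→c (+8), pos 2: s→e (+12), pos 3: h→q (+9), pos 4: i→q (+8) — repeating every 3. It's a Vigenère-style cipher with numeric key [9,8,12]: position i shifts by key[i mod 3].
Undoing it on fiucmd: f−9=w, i−8=a, u−12=i, c−9=t, m−8=e, d−12=r.

waiter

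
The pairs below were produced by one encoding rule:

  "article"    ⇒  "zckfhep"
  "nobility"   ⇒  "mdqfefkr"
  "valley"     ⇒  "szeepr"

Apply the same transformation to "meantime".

a(0)→z(25) and r(17)→c(2) fit y≡17x+25 (mod 26); the inverse of 17 mod 26 is 23. This is an affine cipher: with a=0,…,z=25, each position x becomes (17x+25) mod 26.
Applying it to meantime: m(12)→17·12+25≡21=v; e(4)→17·4+25≡15=p; a(0)→17·0+25≡25=z; n(13)→17·13+25≡12=m; t(19)→17·19+25≡10=k; i(8)→17·8+25≡5=f; m(12)→17·12+25≡21=v; e(4)→17·4+25≡15=p (all mod 26).

vpzmkfvp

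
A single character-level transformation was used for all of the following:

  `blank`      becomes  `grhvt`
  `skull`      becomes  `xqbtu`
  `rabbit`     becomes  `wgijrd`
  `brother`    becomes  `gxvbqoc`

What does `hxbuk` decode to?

crumb

The shift increases by 1 at each position, starting from +5: 5, 6, 7, ….
Undoing it on hxbuk: h−5=c, x−6=r, b−7=u, u−8=m, k−9=b.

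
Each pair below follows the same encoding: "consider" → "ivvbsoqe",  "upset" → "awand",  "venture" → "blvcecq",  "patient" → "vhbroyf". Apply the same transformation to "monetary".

svvndldl

In consider: c→i is +6, o→v is +7, n→v is +8, s→b is +9 — the shift increases by 1 each position. The shift increases by 1 at each position, starting from +6: 6, 7, 8, ….
For monetary: m+6=s, o+7=v, n+8=v, e+9=n, t+10=d, a+11=l, r+12=d, y+13=l.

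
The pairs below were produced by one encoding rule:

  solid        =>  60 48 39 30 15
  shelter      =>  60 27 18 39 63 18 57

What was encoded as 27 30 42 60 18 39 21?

s(#19)→60 and o(#15)→48: differences scale by 3, so n = 3·pos + 3. Each letter becomes 3×(its alphabet position, a=1..z=26) + 3.
Decoding 27 30 42 60 18 39 21: 27→(27−3)÷3=8=h, 30→(30−3)÷3=9=i, 42→(42−3)÷3=13=m, 60→(60−3)÷3=19=s, 18→(18−3)÷3=5=e, 39→(39−3)÷3=12=l, 21→(21−3)÷3=6=f.

himself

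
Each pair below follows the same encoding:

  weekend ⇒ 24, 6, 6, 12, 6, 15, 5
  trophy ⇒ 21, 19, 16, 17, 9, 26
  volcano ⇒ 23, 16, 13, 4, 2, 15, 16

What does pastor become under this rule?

w is letter #23 and maps to 24: an offset of 1. The number is (letter's place in the alphabet, a=1) + 1.
Applying it to pastor: p=16→17, a=1→2, s=19→20, t=20→21, o=15→16, r=18→19.

17, 2, 20, 21, 16, 19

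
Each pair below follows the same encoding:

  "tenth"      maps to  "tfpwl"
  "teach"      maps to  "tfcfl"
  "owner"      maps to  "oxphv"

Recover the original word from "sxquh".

In tenth: t→t is +0, e→f is +1, n→p is +2, t→w is +3 — the shift increases by 1 each position. The shift increases by 1 at each position, starting from +0: 0, 1, 2, ….
Reversing it on sxquh: s−0=s, x−1=w, q−2=o, u−3=r, h−4=d.

sword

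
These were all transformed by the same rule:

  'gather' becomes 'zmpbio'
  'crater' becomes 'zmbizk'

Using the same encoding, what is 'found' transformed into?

lvcwn

The output letters match the input read backwards, each shifted +8: gather reversed is rehtag. The word is reversed, then every letter is shifted forward by 8.
Applying it to found: reverse → dnuof; then shift: d+8=l, n+8=v, u+8=c, o+8=w, f+8=n.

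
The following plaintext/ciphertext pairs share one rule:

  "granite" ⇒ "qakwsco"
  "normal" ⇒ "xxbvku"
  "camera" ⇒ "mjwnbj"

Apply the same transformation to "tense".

dnxbo

The shifts repeat in a cycle of length 2: positions 0,1,… shift by +10, +9, then the pattern repeats.
For tense: t+10=d, e+9=n, n+10=x, s+9=b, e+10=o.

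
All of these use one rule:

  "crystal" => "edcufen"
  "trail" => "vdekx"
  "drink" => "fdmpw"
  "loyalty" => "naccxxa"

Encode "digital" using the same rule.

Shifts by position in crystal: pos 0: c→e (+2), pos 1: r→d (+12), pos 2: y→c (+4), pos 3: s→u (+2), pos 4: t→f (+12), pos 5: a→e (+4) — repeating every 3. The shifts repeat in a cycle of length 3: positions 0,1,… shift by +2, +12, +4, then the pattern repeats.
For digital: d+2=f, i+12=u, g+4=k, i+2=k, t+12=f, a+4=e, l+2=n.

fukkfen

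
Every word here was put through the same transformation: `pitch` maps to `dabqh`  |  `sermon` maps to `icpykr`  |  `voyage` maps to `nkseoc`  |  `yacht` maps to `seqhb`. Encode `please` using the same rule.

Treating letters as 0–25, the rule is x ↦ 19x + 4 (mod 26).
Applying it to please: p(15)→19·15+4≡3=d; l(11)→19·11+4≡5=f; e(4)→19·4+4≡2=c; a(0)→19·0+4≡4=e; s(18)→19·18+4≡8=i; e(4)→19·4+4≡2=c (all mod 26).

dfceic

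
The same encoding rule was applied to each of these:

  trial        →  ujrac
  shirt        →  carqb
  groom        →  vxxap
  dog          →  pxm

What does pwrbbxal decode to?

crossing

The word is reversed, then every letter is shifted forward by 9.
Undoing it on pwrbbxal: shift back: p−9=g, w−9=n, r−9=i, b−9=s, b−9=s, x−9=o, a−9=r, l−9=c → gnissorc; then reverse → crossing.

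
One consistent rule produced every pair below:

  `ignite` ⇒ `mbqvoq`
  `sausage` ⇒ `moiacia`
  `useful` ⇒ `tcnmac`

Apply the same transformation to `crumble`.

mtjuczk

The output letters match the input read backwards, each shifted +8: ignite reversed is etingi. Two steps: reverse the string, then apply a Caesar shift of +8.
On crumble: reverse → elbmurc; then shift: e+8=m, l+8=t, b+8=j, m+8=u, u+8=c, r+8=z, c+8=k.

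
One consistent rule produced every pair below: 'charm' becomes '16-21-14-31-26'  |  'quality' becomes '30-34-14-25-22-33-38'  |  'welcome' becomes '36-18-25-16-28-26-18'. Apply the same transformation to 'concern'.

16-28-27-16-18-31-27

c is letter #3 and maps to 16: an offset of 13. Each letter is replaced by its alphabet position (a=1..z=26) + 13.
On concern: c=3→16, o=15→28, n=14→27, c=3→16, e=5→18, r=18→31, n=14→27.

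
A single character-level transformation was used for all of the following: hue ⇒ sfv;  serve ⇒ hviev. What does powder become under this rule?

Each pair mirrors across the alphabet (h↔s, u↔f, e↔v): positions sum to 25. Letters are reflected about the middle of the alphabet (position → 25−position): Atbash.
For powder: p↔k, o↔l, w↔d, d↔w, e↔v, r↔i.

kldwvi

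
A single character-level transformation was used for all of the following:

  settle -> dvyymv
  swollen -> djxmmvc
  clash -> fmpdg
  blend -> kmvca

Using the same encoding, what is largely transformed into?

mpilvmz

s(18)→d(3) and e(4)→v(21) fit y≡21x+15 (mod 26); the inverse of 21 mod 26 is 5. Each letter's alphabet position (a=0..z=25) is mapped through 21·x+15 mod 26 — an affine cipher.
On largely: l(11)→21·11+15≡12=m; a(0)→21·0+15≡15=p; r(17)→21·17+15≡8=i; g(6)→21·6+15≡11=l; e(4)→21·4+15≡21=v; l(11)→21·11+15≡12=m; y(24)→21·24+15≡25=z (all mod 26).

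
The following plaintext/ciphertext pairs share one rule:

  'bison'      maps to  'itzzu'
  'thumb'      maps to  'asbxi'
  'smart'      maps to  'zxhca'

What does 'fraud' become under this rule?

mchfk

Shifts by position in bison: pos 0: b→i (+7), pos 1: i→t (+11), pos 2: s→z (+7), pos 3: o→z (+11) — repeating every 2. It's a Vigenère-style cipher with numeric key [7,11]: position i shifts by key[i mod 2].
On fraud: f+7=m, r+11=c, a+7=h, u+11=f, d+7=k.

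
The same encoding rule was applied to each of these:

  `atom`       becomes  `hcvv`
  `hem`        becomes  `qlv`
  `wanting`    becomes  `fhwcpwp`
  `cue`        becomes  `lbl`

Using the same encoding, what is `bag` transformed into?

The shift depends on letter class: consonant t→c is +9, but vowel a→h is +7. Two shifts are in play — +7 for a/e/i/o/u, +9 for every other letter.
Applying it to bag: b(cons)+9=k, a(vowel)+7=h, g(cons)+9=p.

khp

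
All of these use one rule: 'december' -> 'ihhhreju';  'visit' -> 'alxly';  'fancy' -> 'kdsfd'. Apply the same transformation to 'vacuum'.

Shifts by position in december: pos 0: d→i (+5), pos 1: e→h (+3), pos 2: c→h (+5), pos 3: e→h (+3) — repeating every 2. It's a Vigenère-style cipher with numeric key [5,3]: position i shifts by key[i mod 2].
On vacuum: v+5=a, a+3=d, c+5=h, u+3=x, u+5=z, m+3=p.

adhxzp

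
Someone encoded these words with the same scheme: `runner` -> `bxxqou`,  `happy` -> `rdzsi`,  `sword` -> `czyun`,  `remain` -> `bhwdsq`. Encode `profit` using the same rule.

It's a Vigenère-style cipher with numeric key [10,3]: position i shifts by key[i mod 2].
On profit: p+10=z, r+3=u, o+10=y, f+3=i, i+10=s, t+3=w.

zuyisw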